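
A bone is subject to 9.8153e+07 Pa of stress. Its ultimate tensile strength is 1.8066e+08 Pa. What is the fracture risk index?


FRI = applied / ultimate
FRI = 9.8153e+07 / 1.8066e+08
FRI = 0.5433


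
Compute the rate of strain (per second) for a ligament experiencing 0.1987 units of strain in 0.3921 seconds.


strain_rate = delta_strain / delta_t
strain_rate = 0.1987 / 0.3921
strain_rate = 0.5068


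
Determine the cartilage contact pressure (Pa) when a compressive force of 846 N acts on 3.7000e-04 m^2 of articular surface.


P = F / A
P = 846 / 3.7000e-04
P = 2.2865e+06


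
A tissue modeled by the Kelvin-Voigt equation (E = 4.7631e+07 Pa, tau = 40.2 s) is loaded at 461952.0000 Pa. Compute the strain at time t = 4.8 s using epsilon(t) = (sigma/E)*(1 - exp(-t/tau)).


epsilon(t) = (sigma/E) * (1 - exp(-t/tau))
sigma/E = 461952.0000 / 4.7631e+07 = 0.0097
exp(-t/tau) = exp(-4.8 / 40.2) = 0.8875
epsilon = 0.0097 * (1 - 0.8875)
epsilon = 0.0011


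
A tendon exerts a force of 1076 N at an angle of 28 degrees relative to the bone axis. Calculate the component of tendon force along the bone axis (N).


F_eff = F_tendon * cos(theta)
theta = 28 deg = 0.4887 rad
cos(theta) = 0.8829
F_eff = 1076 * 0.8829
F_eff = 950.0516


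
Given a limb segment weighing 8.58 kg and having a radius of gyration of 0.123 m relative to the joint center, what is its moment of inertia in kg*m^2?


I = m * k^2
I = 8.58 * 0.123^2
k^2 = 0.0151
I = 0.1298


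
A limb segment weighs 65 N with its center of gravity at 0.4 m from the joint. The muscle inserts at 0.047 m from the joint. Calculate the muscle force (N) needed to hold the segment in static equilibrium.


F_muscle = W * d_load / d_muscle
F_muscle = 65 * 0.4 / 0.047
Numerator = 26.0000
F_muscle = 553.1915


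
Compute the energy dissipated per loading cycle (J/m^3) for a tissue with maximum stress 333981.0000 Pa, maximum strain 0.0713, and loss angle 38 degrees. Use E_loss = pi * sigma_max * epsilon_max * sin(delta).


E_loss = pi * sigma_max * epsilon_max * sin(delta)
delta = 38 deg = 0.6632 rad
sin(delta) = 0.6157
E_loss = pi * 333981.0000 * 0.0713 * 0.6157
E_loss = 46057.7950


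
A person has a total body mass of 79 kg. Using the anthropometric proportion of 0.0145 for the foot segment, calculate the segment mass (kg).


m_segment = body_mass * fraction
m_segment = 79 * 0.0145
m_segment = 1.1455


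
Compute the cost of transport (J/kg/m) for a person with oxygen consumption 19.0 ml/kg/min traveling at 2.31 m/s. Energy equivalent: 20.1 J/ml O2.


Power per kg = VO2 * 20.1 / 60
Power per kg = 19.0 * 20.1 / 60 = 6.3650 W/kg
Cost = power_per_kg / speed
Cost = 6.3650 / 2.31
Cost = 2.7554


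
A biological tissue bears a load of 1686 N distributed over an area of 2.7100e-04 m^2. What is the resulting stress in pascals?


stress = F / A
stress = 1686 / 2.7100e-04
stress = 6.2214e+06


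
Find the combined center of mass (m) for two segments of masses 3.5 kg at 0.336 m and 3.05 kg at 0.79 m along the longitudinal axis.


COM = (m1*x1 + m2*x2) / (m1 + m2)
COM = (3.5*0.336 + 3.05*0.79) / (3.5 + 3.05)
Numerator = 3.5855
Denominator = 6.5500
COM = 0.5474


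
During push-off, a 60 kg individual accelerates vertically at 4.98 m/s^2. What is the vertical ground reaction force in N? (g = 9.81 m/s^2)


GRF = m * (g + a)
GRF = 60 * (9.81 + 4.98)
GRF = 60 * 14.7900
GRF = 887.4000


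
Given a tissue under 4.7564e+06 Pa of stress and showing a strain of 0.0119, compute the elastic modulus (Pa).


E = stress / strain
E = 4.7564e+06 / 0.0119
E = 3.9970e+08


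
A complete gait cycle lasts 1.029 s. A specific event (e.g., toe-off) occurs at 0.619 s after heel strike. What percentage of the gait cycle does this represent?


pct = (event_time / cycle_time) * 100
pct = (0.619 / 1.029) * 100
ratio = 0.6016
pct = 60.1555


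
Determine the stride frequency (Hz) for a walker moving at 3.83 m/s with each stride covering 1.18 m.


f = v / stride_length
f = 3.83 / 1.18
f = 3.2458


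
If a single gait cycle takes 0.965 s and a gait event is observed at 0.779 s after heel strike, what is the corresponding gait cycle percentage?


pct = (event_time / cycle_time) * 100
pct = (0.779 / 0.965) * 100
ratio = 0.8073
pct = 80.7254


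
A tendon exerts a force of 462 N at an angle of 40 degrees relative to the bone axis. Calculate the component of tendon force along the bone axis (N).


F_eff = F_tendon * cos(theta)
theta = 40 deg = 0.6981 rad
cos(theta) = 0.7660
F_eff = 462 * 0.7660
F_eff = 353.9125


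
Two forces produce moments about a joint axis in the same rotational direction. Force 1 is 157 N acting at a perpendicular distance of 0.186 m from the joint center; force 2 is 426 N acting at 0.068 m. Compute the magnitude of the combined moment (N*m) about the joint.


M = F1 * d1 + F2 * d2
M = 157 * 0.186 + 426 * 0.068
M = 29.2020 + 28.9680
M = 58.1700


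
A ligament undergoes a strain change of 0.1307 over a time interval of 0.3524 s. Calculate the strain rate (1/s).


strain_rate = delta_strain / delta_t
strain_rate = 0.1307 / 0.3524
strain_rate = 0.3709


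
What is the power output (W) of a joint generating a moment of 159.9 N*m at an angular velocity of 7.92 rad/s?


P = M * omega
P = 159.9 * 7.92
P = 1266.4080


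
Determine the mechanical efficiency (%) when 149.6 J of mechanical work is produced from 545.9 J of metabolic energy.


eta = (W_mech / E_meta) * 100
eta = (149.6 / 545.9) * 100
ratio = 0.2740
eta = 27.4043


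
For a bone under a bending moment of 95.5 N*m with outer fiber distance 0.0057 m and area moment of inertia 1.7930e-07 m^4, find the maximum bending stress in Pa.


sigma = M * c / I
sigma = 95.5 * 0.0057 / 1.7930e-07
M * c = 0.5444
sigma = 3.0360e+06


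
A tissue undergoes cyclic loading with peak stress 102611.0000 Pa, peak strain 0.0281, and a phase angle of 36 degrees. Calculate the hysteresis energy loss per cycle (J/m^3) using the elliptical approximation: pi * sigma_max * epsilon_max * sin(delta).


E_loss = pi * sigma_max * epsilon_max * sin(delta)
delta = 36 deg = 0.6283 rad
sin(delta) = 0.5878
E_loss = pi * 102611.0000 * 0.0281 * 0.5878
E_loss = 5324.3770


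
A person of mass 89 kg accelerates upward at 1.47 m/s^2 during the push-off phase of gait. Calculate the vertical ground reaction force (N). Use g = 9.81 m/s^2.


GRF = m * (g + a)
GRF = 89 * (9.81 + 1.47)
GRF = 89 * 11.2800
GRF = 1003.9200


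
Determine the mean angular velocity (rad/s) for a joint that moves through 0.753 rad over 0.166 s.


omega = delta_theta / delta_t
omega = 0.753 / 0.166
omega = 4.5361


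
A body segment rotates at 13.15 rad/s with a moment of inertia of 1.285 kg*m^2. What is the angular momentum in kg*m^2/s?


L = I * omega
L = 1.285 * 13.15
L = 16.8977


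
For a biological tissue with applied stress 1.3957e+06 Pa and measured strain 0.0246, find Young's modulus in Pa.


E = stress / strain
E = 1.3957e+06 / 0.0246
E = 5.6736e+07


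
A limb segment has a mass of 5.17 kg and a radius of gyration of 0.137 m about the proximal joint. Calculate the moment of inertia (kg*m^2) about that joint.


I = m * k^2
I = 5.17 * 0.137^2
k^2 = 0.0188
I = 0.0970


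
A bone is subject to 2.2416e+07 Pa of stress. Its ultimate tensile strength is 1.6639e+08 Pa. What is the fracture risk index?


FRI = applied / ultimate
FRI = 2.2416e+07 / 1.6639e+08
FRI = 0.1347


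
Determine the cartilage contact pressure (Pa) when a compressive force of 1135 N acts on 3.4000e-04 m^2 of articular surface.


P = F / A
P = 1135 / 3.4000e-04
P = 3.3382e+06


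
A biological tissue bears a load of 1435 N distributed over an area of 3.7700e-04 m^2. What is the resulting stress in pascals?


stress = F / A
stress = 1435 / 3.7700e-04
stress = 3.8064e+06


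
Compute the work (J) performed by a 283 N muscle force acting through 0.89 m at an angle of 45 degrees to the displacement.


W = F * d * cos(theta)
theta = 45 deg = 0.7854 rad
cos(theta) = 0.7071
W = 283 * 0.89 * 0.7071
W = 178.0990


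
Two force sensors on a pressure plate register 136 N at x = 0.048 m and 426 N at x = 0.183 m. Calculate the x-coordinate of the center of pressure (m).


COP_x = (F1*x1 + F2*x2) / (F1 + F2)
COP_x = (136*0.048 + 426*0.183) / (136 + 426)
Numerator = 84.4860
Denominator = 562
COP_x = 0.1503


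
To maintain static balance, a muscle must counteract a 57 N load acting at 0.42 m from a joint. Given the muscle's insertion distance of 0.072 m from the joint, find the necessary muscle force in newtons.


F_muscle = W * d_load / d_muscle
F_muscle = 57 * 0.42 / 0.072
Numerator = 23.9400
F_muscle = 332.5000


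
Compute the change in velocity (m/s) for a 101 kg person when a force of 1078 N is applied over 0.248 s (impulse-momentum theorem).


J = F * dt = 1078 * 0.248 = 267.3440 N*s
delta_v = J / m
delta_v = 267.3440 / 101
delta_v = 2.6470


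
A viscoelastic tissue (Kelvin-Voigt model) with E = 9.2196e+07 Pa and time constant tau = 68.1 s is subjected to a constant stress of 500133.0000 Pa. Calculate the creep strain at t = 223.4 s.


epsilon(t) = (sigma/E) * (1 - exp(-t/tau))
sigma/E = 500133.0000 / 9.2196e+07 = 0.0054
exp(-t/tau) = exp(-223.4 / 68.1) = 0.0376
epsilon = 0.0054 * (1 - 0.0376)
epsilon = 0.0052


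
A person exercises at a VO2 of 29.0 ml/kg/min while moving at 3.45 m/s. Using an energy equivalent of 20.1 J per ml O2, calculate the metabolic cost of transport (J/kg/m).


Power per kg = VO2 * 20.1 / 60
Power per kg = 29.0 * 20.1 / 60 = 9.7150 W/kg
Cost = power_per_kg / speed
Cost = 9.7150 / 3.45
Cost = 2.8159


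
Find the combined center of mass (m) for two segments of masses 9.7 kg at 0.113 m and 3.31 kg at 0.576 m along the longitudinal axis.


COM = (m1*x1 + m2*x2) / (m1 + m2)
COM = (9.7*0.113 + 3.31*0.576) / (9.7 + 3.31)
Numerator = 3.0027
Denominator = 13.0100
COM = 0.2308


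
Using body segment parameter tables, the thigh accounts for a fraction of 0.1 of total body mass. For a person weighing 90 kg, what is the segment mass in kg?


m_segment = body_mass * fraction
m_segment = 90 * 0.1
m_segment = 9.0000


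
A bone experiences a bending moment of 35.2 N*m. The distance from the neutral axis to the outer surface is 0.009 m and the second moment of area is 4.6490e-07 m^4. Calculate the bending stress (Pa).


sigma = M * c / I
sigma = 35.2 * 0.009 / 4.6490e-07
M * c = 0.3168
sigma = 681436.8681


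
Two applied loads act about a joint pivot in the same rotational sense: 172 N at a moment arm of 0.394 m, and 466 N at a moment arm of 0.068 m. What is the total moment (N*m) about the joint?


M = F1 * d1 + F2 * d2
M = 172 * 0.394 + 466 * 0.068
M = 67.7680 + 31.6880
M = 99.4560


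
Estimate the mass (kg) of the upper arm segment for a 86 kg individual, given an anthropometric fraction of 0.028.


m_segment = body_mass * fraction
m_segment = 86 * 0.028
m_segment = 2.4080


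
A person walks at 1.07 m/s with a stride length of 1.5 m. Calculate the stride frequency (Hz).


f = v / stride_length
f = 1.07 / 1.5
f = 0.7133


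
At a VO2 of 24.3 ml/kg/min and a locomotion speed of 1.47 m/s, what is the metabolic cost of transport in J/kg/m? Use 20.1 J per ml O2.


Power per kg = VO2 * 20.1 / 60
Power per kg = 24.3 * 20.1 / 60 = 8.1405 W/kg
Cost = power_per_kg / speed
Cost = 8.1405 / 1.47
Cost = 5.5378


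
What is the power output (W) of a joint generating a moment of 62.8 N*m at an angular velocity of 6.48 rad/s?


P = M * omega
P = 62.8 * 6.48
P = 406.9440


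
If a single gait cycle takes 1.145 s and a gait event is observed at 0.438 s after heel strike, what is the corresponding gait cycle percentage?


pct = (event_time / cycle_time) * 100
pct = (0.438 / 1.145) * 100
ratio = 0.3825
pct = 38.2533


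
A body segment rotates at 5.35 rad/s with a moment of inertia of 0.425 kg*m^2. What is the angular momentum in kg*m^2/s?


L = I * omega
L = 0.425 * 5.35
L = 2.2737


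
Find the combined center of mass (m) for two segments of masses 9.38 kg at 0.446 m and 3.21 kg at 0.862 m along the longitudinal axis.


COM = (m1*x1 + m2*x2) / (m1 + m2)
COM = (9.38*0.446 + 3.21*0.862) / (9.38 + 3.21)
Numerator = 6.9505
Denominator = 12.5900
COM = 0.5521


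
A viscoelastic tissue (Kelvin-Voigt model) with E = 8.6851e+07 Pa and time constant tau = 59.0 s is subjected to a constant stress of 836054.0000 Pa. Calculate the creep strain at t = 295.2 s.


epsilon(t) = (sigma/E) * (1 - exp(-t/tau))
sigma/E = 836054.0000 / 8.6851e+07 = 0.0096
exp(-t/tau) = exp(-295.2 / 59.0) = 0.0067
epsilon = 0.0096 * (1 - 0.0067)
epsilon = 0.0096


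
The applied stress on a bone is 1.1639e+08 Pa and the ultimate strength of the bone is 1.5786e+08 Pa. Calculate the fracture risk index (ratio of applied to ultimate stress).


FRI = applied / ultimate
FRI = 1.1639e+08 / 1.5786e+08
FRI = 0.7373


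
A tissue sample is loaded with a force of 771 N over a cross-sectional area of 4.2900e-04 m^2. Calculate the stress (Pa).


stress = F / A
stress = 771 / 4.2900e-04
stress = 1.7972e+06


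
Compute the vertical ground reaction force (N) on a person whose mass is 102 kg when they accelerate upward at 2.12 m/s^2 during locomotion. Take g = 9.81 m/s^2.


GRF = m * (g + a)
GRF = 102 * (9.81 + 2.12)
GRF = 102 * 11.9300
GRF = 1216.8600


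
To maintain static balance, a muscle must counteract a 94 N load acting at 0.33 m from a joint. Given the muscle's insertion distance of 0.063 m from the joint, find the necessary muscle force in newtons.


F_muscle = W * d_load / d_muscle
F_muscle = 94 * 0.33 / 0.063
Numerator = 31.0200
F_muscle = 492.3810


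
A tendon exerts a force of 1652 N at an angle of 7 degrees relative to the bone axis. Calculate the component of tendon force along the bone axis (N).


F_eff = F_tendon * cos(theta)
theta = 7 deg = 0.1222 rad
cos(theta) = 0.9925
F_eff = 1652 * 0.9925
F_eff = 1639.6862


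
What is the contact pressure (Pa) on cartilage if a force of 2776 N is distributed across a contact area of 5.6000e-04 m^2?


P = F / A
P = 2776 / 5.6000e-04
P = 4.9571e+06


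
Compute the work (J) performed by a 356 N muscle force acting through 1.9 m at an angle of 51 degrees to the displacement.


W = F * d * cos(theta)
theta = 51 deg = 0.8901 rad
cos(theta) = 0.6293
W = 356 * 1.9 * 0.6293
W = 425.6723


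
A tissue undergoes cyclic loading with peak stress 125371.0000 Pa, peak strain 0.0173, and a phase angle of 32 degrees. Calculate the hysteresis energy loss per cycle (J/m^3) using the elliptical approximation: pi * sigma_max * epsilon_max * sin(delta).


E_loss = pi * sigma_max * epsilon_max * sin(delta)
delta = 32 deg = 0.5585 rad
sin(delta) = 0.5299
E_loss = pi * 125371.0000 * 0.0173 * 0.5299
E_loss = 3610.7945


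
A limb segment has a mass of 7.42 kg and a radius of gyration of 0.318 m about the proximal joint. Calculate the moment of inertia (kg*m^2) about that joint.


I = m * k^2
I = 7.42 * 0.318^2
k^2 = 0.1011
I = 0.7503


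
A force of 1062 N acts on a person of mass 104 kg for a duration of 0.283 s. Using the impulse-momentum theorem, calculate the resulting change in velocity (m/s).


J = F * dt = 1062 * 0.283 = 300.5460 N*s
delta_v = J / m
delta_v = 300.5460 / 104
delta_v = 2.8899


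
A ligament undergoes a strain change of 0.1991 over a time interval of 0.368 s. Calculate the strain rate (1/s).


strain_rate = delta_strain / delta_t
strain_rate = 0.1991 / 0.368
strain_rate = 0.5410


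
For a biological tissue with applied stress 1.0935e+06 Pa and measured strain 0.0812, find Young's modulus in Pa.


E = stress / strain
E = 1.0935e+06 / 0.0812
E = 1.3467e+07


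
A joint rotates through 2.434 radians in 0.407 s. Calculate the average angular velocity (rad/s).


omega = delta_theta / delta_t
omega = 2.434 / 0.407
omega = 5.9803


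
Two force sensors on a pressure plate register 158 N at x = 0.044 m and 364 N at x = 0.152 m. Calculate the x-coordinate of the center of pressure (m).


COP_x = (F1*x1 + F2*x2) / (F1 + F2)
COP_x = (158*0.044 + 364*0.152) / (158 + 364)
Numerator = 62.2800
Denominator = 522
COP_x = 0.1193


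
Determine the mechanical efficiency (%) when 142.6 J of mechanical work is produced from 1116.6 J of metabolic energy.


eta = (W_mech / E_meta) * 100
eta = (142.6 / 1116.6) * 100
ratio = 0.1277
eta = 12.7709


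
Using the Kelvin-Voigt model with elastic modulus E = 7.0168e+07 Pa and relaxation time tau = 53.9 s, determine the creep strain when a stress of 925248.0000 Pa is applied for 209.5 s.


epsilon(t) = (sigma/E) * (1 - exp(-t/tau))
sigma/E = 925248.0000 / 7.0168e+07 = 0.0132
exp(-t/tau) = exp(-209.5 / 53.9) = 0.0205
epsilon = 0.0132 * (1 - 0.0205)
epsilon = 0.0129


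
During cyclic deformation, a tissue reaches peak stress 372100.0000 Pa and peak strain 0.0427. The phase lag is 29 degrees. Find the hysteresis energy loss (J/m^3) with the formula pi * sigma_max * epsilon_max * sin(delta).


E_loss = pi * sigma_max * epsilon_max * sin(delta)
delta = 29 deg = 0.5061 rad
sin(delta) = 0.4848
E_loss = pi * 372100.0000 * 0.0427 * 0.4848
E_loss = 24199.6256


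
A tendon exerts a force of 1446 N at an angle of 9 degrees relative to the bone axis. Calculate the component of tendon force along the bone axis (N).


F_eff = F_tendon * cos(theta)
theta = 9 deg = 0.1571 rad
cos(theta) = 0.9877
F_eff = 1446 * 0.9877
F_eff = 1428.1973


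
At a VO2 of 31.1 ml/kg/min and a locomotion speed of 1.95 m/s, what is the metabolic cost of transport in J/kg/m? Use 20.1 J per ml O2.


Power per kg = VO2 * 20.1 / 60
Power per kg = 31.1 * 20.1 / 60 = 10.4185 W/kg
Cost = power_per_kg / speed
Cost = 10.4185 / 1.95
Cost = 5.3428


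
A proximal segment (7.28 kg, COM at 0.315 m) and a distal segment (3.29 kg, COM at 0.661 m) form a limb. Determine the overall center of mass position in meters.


COM = (m1*x1 + m2*x2) / (m1 + m2)
COM = (7.28*0.315 + 3.29*0.661) / (7.28 + 3.29)
Numerator = 4.4679
Denominator = 10.5700
COM = 0.4227


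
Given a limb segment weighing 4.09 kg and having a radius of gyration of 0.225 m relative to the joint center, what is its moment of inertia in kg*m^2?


I = m * k^2
I = 4.09 * 0.225^2
k^2 = 0.0506
I = 0.2071


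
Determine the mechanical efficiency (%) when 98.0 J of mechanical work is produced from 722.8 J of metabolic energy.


eta = (W_mech / E_meta) * 100
eta = (98.0 / 722.8) * 100
ratio = 0.1356
eta = 13.5584


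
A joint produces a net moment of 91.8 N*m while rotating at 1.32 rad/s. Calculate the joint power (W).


P = M * omega
P = 91.8 * 1.32
P = 121.1760


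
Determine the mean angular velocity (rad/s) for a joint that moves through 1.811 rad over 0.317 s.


omega = delta_theta / delta_t
omega = 1.811 / 0.317
omega = 5.7129


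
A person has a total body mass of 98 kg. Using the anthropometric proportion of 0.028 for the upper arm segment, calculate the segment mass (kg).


m_segment = body_mass * fraction
m_segment = 98 * 0.028
m_segment = 2.7440


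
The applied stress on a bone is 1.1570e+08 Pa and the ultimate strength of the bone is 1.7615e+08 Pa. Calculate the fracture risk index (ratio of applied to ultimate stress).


FRI = applied / ultimate
FRI = 1.1570e+08 / 1.7615e+08
FRI = 0.6568


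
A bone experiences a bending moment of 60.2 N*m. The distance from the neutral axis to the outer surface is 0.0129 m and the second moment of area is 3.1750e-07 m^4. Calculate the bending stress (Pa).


sigma = M * c / I
sigma = 60.2 * 0.0129 / 3.1750e-07
M * c = 0.7766
sigma = 2.4459e+06


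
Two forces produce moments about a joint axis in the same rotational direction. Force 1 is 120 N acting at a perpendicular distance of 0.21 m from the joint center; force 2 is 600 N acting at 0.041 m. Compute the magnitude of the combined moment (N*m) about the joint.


M = F1 * d1 + F2 * d2
M = 120 * 0.21 + 600 * 0.041
M = 25.2000 + 24.6000
M = 49.8000


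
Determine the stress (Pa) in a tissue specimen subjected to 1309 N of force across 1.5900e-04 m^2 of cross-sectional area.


stress = F / A
stress = 1309 / 1.5900e-04
stress = 8.2327e+06


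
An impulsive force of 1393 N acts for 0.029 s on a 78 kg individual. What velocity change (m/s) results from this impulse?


J = F * dt = 1393 * 0.029 = 40.3970 N*s
delta_v = J / m
delta_v = 40.3970 / 78
delta_v = 0.5179


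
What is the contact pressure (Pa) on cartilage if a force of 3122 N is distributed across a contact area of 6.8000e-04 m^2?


P = F / A
P = 3122 / 6.8000e-04
P = 4.5912e+06


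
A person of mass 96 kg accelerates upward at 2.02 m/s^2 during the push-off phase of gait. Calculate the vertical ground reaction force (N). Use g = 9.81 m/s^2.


GRF = m * (g + a)
GRF = 96 * (9.81 + 2.02)
GRF = 96 * 11.8300
GRF = 1135.6800


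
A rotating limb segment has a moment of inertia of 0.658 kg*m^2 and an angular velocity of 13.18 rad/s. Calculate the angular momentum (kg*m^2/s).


L = I * omega
L = 0.658 * 13.18
L = 8.6724


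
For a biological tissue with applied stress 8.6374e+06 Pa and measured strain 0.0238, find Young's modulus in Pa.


E = stress / strain
E = 8.6374e+06 / 0.0238
E = 3.6292e+08


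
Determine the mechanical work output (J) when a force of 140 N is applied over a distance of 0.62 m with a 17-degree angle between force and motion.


W = F * d * cos(theta)
theta = 17 deg = 0.2967 rad
cos(theta) = 0.9563
W = 140 * 0.62 * 0.9563
W = 83.0073


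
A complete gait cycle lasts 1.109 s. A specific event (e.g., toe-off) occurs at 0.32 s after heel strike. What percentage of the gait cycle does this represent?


pct = (event_time / cycle_time) * 100
pct = (0.32 / 1.109) * 100
ratio = 0.2885
pct = 28.8548


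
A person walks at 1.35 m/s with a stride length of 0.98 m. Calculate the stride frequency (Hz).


f = v / stride_length
f = 1.35 / 0.98
f = 1.3776


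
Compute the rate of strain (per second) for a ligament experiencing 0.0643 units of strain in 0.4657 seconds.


strain_rate = delta_strain / delta_t
strain_rate = 0.0643 / 0.4657
strain_rate = 0.1381


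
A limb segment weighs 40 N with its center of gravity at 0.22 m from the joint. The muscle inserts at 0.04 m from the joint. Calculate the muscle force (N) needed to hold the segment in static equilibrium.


F_muscle = W * d_load / d_muscle
F_muscle = 40 * 0.22 / 0.04
Numerator = 8.8000
F_muscle = 220.0000


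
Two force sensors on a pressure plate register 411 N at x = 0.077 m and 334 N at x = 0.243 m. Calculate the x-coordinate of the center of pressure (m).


COP_x = (F1*x1 + F2*x2) / (F1 + F2)
COP_x = (411*0.077 + 334*0.243) / (411 + 334)
Numerator = 112.8090
Denominator = 745
COP_x = 0.1514


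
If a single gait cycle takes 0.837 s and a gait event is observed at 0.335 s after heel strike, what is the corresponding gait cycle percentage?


pct = (event_time / cycle_time) * 100
pct = (0.335 / 0.837) * 100
ratio = 0.4002
pct = 40.0239


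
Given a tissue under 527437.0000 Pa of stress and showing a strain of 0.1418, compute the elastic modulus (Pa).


E = stress / strain
E = 527437.0000 / 0.1418
E = 3.7196e+06


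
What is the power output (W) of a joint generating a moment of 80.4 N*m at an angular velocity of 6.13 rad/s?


P = M * omega
P = 80.4 * 6.13
P = 492.8520


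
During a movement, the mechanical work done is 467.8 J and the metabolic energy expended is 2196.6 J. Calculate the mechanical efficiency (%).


eta = (W_mech / E_meta) * 100
eta = (467.8 / 2196.6) * 100
ratio = 0.2130
eta = 21.2965


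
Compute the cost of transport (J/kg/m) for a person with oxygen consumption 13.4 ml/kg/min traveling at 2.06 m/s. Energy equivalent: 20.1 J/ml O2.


Power per kg = VO2 * 20.1 / 60
Power per kg = 13.4 * 20.1 / 60 = 4.4890 W/kg
Cost = power_per_kg / speed
Cost = 4.4890 / 2.06
Cost = 2.1791


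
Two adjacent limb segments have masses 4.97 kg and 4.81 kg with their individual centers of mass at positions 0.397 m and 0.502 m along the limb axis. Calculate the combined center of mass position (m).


COM = (m1*x1 + m2*x2) / (m1 + m2)
COM = (4.97*0.397 + 4.81*0.502) / (4.97 + 4.81)
Numerator = 4.3877
Denominator = 9.7800
COM = 0.4486


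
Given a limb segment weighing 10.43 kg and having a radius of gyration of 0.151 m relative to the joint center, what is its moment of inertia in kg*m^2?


I = m * k^2
I = 10.43 * 0.151^2
k^2 = 0.0228
I = 0.2378


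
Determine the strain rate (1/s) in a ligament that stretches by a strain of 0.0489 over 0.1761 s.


strain_rate = delta_strain / delta_t
strain_rate = 0.0489 / 0.1761
strain_rate = 0.2777


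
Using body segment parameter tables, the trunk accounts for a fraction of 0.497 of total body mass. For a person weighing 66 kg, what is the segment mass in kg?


m_segment = body_mass * fraction
m_segment = 66 * 0.497
m_segment = 32.8020


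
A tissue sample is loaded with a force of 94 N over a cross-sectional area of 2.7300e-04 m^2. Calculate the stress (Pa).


stress = F / A
stress = 94 / 2.7300e-04
stress = 344322.3443


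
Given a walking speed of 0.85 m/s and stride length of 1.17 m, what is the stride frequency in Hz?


f = v / stride_length
f = 0.85 / 1.17
f = 0.7265


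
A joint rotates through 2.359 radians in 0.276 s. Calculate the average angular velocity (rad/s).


omega = delta_theta / delta_t
omega = 2.359 / 0.276
omega = 8.5471


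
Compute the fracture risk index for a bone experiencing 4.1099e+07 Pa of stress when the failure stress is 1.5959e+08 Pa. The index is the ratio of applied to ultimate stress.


FRI = applied / ultimate
FRI = 4.1099e+07 / 1.5959e+08
FRI = 0.2575


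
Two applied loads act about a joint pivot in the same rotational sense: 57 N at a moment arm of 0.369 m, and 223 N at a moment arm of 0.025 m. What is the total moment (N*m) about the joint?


M = F1 * d1 + F2 * d2
M = 57 * 0.369 + 223 * 0.025
M = 21.0330 + 5.5750
M = 26.6080


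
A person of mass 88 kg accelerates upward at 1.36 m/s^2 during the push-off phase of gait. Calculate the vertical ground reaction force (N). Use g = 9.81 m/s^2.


GRF = m * (g + a)
GRF = 88 * (9.81 + 1.36)
GRF = 88 * 11.1700
GRF = 982.9600


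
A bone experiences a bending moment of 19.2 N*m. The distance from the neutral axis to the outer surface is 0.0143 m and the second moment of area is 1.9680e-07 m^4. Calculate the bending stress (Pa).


sigma = M * c / I
sigma = 19.2 * 0.0143 / 1.9680e-07
M * c = 0.2746
sigma = 1.3951e+06


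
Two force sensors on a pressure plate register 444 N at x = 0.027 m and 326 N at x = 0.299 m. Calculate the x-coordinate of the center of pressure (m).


COP_x = (F1*x1 + F2*x2) / (F1 + F2)
COP_x = (444*0.027 + 326*0.299) / (444 + 326)
Numerator = 109.4620
Denominator = 770
COP_x = 0.1422


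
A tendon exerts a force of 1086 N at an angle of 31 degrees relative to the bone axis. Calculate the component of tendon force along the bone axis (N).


F_eff = F_tendon * cos(theta)
theta = 31 deg = 0.5411 rad
cos(theta) = 0.8572
F_eff = 1086 * 0.8572
F_eff = 930.8837


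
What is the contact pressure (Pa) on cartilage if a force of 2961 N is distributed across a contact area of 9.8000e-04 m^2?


P = F / A
P = 2961 / 9.8000e-04
P = 3.0214e+06


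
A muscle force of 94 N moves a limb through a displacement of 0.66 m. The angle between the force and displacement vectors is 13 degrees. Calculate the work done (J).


W = F * d * cos(theta)
theta = 13 deg = 0.2269 rad
cos(theta) = 0.9744
W = 94 * 0.66 * 0.9744
W = 60.4499


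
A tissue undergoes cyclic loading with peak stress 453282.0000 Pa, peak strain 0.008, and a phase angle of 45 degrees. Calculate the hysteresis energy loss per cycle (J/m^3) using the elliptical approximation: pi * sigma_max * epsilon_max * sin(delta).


E_loss = pi * sigma_max * epsilon_max * sin(delta)
delta = 45 deg = 0.7854 rad
sin(delta) = 0.7071
E_loss = pi * 453282.0000 * 0.008 * 0.7071
E_loss = 8055.5155


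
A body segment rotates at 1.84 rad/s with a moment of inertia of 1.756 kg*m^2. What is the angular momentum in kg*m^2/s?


L = I * omega
L = 1.756 * 1.84
L = 3.2310


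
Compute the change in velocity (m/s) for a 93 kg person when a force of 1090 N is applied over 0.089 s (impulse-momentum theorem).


J = F * dt = 1090 * 0.089 = 97.0100 N*s
delta_v = J / m
delta_v = 97.0100 / 93
delta_v = 1.0431


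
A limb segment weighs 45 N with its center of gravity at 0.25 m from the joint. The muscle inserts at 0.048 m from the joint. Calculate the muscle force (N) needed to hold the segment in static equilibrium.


F_muscle = W * d_load / d_muscle
F_muscle = 45 * 0.25 / 0.048
Numerator = 11.2500
F_muscle = 234.3750


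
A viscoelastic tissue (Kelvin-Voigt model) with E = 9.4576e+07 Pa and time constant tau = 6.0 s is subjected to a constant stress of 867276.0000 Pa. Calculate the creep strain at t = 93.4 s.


epsilon(t) = (sigma/E) * (1 - exp(-t/tau))
sigma/E = 867276.0000 / 9.4576e+07 = 0.0092
exp(-t/tau) = exp(-93.4 / 6.0) = 1.7357e-07
epsilon = 0.0092 * (1 - 1.7357e-07)
epsilon = 0.0092


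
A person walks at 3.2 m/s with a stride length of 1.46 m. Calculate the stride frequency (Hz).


f = v / stride_length
f = 3.2 / 1.46
f = 2.1918


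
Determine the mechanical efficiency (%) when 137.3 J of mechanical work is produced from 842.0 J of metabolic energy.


eta = (W_mech / E_meta) * 100
eta = (137.3 / 842.0) * 100
ratio = 0.1631
eta = 16.3064


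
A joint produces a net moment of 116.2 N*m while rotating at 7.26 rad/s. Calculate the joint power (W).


P = M * omega
P = 116.2 * 7.26
P = 843.6120


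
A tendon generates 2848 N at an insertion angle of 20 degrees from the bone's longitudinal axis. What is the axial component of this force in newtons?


F_eff = F_tendon * cos(theta)
theta = 20 deg = 0.3491 rad
cos(theta) = 0.9397
F_eff = 2848 * 0.9397
F_eff = 2676.2446


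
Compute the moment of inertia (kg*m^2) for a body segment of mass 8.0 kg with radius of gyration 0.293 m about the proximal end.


I = m * k^2
I = 8.0 * 0.293^2
k^2 = 0.0858
I = 0.6868


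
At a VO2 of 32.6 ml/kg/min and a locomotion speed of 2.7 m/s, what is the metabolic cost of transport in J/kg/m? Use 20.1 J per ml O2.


Power per kg = VO2 * 20.1 / 60
Power per kg = 32.6 * 20.1 / 60 = 10.9210 W/kg
Cost = power_per_kg / speed
Cost = 10.9210 / 2.7
Cost = 4.0448


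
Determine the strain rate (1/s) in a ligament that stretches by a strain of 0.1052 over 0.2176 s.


strain_rate = delta_strain / delta_t
strain_rate = 0.1052 / 0.2176
strain_rate = 0.4835


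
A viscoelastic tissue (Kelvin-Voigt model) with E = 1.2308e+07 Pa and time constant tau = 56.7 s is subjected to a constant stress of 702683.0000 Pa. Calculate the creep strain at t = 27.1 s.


epsilon(t) = (sigma/E) * (1 - exp(-t/tau))
sigma/E = 702683.0000 / 1.2308e+07 = 0.0571
exp(-t/tau) = exp(-27.1 / 56.7) = 0.6201
epsilon = 0.0571 * (1 - 0.6201)
epsilon = 0.0217


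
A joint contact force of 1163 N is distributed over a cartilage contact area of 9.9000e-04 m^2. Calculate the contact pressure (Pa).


P = F / A
P = 1163 / 9.9000e-04
P = 1.1747e+06


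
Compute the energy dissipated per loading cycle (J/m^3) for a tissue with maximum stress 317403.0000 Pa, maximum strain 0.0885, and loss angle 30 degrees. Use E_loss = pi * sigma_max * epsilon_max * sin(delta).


E_loss = pi * sigma_max * epsilon_max * sin(delta)
delta = 30 deg = 0.5236 rad
sin(delta) = 0.5000
E_loss = pi * 317403.0000 * 0.0885 * 0.5000
E_loss = 44123.9288


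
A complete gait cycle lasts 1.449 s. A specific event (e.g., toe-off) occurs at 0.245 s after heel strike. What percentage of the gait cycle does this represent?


pct = (event_time / cycle_time) * 100
pct = (0.245 / 1.449) * 100
ratio = 0.1691
pct = 16.9082


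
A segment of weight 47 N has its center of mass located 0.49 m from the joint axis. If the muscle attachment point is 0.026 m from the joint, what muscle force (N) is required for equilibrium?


F_muscle = W * d_load / d_muscle
F_muscle = 47 * 0.49 / 0.026
Numerator = 23.0300
F_muscle = 885.7692


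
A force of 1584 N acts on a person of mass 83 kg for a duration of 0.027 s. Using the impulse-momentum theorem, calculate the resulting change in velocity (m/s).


J = F * dt = 1584 * 0.027 = 42.7680 N*s
delta_v = J / m
delta_v = 42.7680 / 83
delta_v = 0.5153


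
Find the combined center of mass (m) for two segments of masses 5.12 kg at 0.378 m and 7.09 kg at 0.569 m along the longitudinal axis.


COM = (m1*x1 + m2*x2) / (m1 + m2)
COM = (5.12*0.378 + 7.09*0.569) / (5.12 + 7.09)
Numerator = 5.9696
Denominator = 12.2100
COM = 0.4889


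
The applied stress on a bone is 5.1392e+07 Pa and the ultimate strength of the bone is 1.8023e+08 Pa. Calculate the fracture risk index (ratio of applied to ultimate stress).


FRI = applied / ultimate
FRI = 5.1392e+07 / 1.8023e+08
FRI = 0.2851


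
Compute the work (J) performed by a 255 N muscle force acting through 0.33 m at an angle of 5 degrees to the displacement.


W = F * d * cos(theta)
theta = 5 deg = 0.0873 rad
cos(theta) = 0.9962
W = 255 * 0.33 * 0.9962
W = 83.8298


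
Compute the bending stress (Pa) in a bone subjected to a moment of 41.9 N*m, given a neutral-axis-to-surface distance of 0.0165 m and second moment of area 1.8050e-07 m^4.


sigma = M * c / I
sigma = 41.9 * 0.0165 / 1.8050e-07
M * c = 0.6914
sigma = 3.8302e+06


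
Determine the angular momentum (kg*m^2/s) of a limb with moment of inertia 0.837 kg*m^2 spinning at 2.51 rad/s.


L = I * omega
L = 0.837 * 2.51
L = 2.1009


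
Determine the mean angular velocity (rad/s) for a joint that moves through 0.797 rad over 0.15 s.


omega = delta_theta / delta_t
omega = 0.797 / 0.15
omega = 5.3133


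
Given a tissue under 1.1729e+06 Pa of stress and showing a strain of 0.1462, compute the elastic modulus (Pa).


E = stress / strain
E = 1.1729e+06 / 0.1462
E = 8.0226e+06


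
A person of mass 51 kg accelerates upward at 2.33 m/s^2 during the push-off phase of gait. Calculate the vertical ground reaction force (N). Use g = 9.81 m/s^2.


GRF = m * (g + a)
GRF = 51 * (9.81 + 2.33)
GRF = 51 * 12.1400
GRF = 619.1400


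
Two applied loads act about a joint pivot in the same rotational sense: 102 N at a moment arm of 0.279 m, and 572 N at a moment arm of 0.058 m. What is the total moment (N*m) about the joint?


M = F1 * d1 + F2 * d2
M = 102 * 0.279 + 572 * 0.058
M = 28.4580 + 33.1760
M = 61.6340


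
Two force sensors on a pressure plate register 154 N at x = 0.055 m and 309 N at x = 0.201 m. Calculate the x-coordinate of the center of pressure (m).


COP_x = (F1*x1 + F2*x2) / (F1 + F2)
COP_x = (154*0.055 + 309*0.201) / (154 + 309)
Numerator = 70.5790
Denominator = 463
COP_x = 0.1524


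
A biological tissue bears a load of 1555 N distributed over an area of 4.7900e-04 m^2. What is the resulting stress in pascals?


stress = F / A
stress = 1555 / 4.7900e-04
stress = 3.2463e+06


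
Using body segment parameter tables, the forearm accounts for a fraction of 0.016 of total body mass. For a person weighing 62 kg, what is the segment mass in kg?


m_segment = body_mass * fraction
m_segment = 62 * 0.016
m_segment = 0.9920


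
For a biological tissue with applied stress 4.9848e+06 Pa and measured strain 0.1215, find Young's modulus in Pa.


E = stress / strain
E = 4.9848e+06 / 0.1215
E = 4.1027e+07


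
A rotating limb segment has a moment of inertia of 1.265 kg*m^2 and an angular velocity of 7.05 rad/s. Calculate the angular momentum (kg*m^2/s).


L = I * omega
L = 1.265 * 7.05
L = 8.9182


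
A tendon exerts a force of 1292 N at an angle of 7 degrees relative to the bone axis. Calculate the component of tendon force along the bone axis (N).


F_eff = F_tendon * cos(theta)
theta = 7 deg = 0.1222 rad
cos(theta) = 0.9925
F_eff = 1292 * 0.9925
F_eff = 1282.3696


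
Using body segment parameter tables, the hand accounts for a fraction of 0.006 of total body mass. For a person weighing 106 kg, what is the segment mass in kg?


m_segment = body_mass * fraction
m_segment = 106 * 0.006
m_segment = 0.6360


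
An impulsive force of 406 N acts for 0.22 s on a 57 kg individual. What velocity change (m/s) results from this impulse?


J = F * dt = 406 * 0.22 = 89.3200 N*s
delta_v = J / m
delta_v = 89.3200 / 57
delta_v = 1.5670


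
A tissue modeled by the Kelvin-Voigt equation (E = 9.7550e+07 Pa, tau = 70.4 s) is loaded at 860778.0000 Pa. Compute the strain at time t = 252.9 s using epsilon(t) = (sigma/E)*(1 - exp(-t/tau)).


epsilon(t) = (sigma/E) * (1 - exp(-t/tau))
sigma/E = 860778.0000 / 9.7550e+07 = 0.0088
exp(-t/tau) = exp(-252.9 / 70.4) = 0.0275
epsilon = 0.0088 * (1 - 0.0275)
epsilon = 0.0086


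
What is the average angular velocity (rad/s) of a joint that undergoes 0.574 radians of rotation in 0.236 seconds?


omega = delta_theta / delta_t
omega = 0.574 / 0.236
omega = 2.4322


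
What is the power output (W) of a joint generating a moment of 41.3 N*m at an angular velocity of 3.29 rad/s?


P = M * omega
P = 41.3 * 3.29
P = 135.8770


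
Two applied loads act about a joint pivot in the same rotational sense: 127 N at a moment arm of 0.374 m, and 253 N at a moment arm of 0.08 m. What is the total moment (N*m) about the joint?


M = F1 * d1 + F2 * d2
M = 127 * 0.374 + 253 * 0.08
M = 47.4980 + 20.2400
M = 67.7380


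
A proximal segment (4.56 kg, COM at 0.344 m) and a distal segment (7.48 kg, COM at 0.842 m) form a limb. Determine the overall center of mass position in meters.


COM = (m1*x1 + m2*x2) / (m1 + m2)
COM = (4.56*0.344 + 7.48*0.842) / (4.56 + 7.48)
Numerator = 7.8668
Denominator = 12.0400
COM = 0.6534


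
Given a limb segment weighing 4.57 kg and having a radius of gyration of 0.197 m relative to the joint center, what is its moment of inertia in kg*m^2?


I = m * k^2
I = 4.57 * 0.197^2
k^2 = 0.0388
I = 0.1774


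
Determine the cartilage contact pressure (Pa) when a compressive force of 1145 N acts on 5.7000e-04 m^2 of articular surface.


P = F / A
P = 1145 / 5.7000e-04
P = 2.0088e+06


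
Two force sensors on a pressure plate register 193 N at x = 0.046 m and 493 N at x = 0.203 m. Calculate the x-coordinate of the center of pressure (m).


COP_x = (F1*x1 + F2*x2) / (F1 + F2)
COP_x = (193*0.046 + 493*0.203) / (193 + 493)
Numerator = 108.9570
Denominator = 686
COP_x = 0.1588


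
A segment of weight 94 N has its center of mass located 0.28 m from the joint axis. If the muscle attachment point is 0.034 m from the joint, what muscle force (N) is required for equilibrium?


F_muscle = W * d_load / d_muscle
F_muscle = 94 * 0.28 / 0.034
Numerator = 26.3200
F_muscle = 774.1176


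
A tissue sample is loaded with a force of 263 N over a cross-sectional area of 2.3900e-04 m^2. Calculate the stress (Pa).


stress = F / A
stress = 263 / 2.3900e-04
stress = 1.1004e+06


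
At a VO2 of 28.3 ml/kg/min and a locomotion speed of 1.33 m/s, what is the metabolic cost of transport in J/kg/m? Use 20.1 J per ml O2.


Power per kg = VO2 * 20.1 / 60
Power per kg = 28.3 * 20.1 / 60 = 9.4805 W/kg
Cost = power_per_kg / speed
Cost = 9.4805 / 1.33
Cost = 7.1282


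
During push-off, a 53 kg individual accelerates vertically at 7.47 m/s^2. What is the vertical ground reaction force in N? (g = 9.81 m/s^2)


GRF = m * (g + a)
GRF = 53 * (9.81 + 7.47)
GRF = 53 * 17.2800
GRF = 915.8400


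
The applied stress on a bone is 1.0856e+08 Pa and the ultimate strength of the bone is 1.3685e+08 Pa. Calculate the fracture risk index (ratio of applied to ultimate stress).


FRI = applied / ultimate
FRI = 1.0856e+08 / 1.3685e+08
FRI = 0.7933
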